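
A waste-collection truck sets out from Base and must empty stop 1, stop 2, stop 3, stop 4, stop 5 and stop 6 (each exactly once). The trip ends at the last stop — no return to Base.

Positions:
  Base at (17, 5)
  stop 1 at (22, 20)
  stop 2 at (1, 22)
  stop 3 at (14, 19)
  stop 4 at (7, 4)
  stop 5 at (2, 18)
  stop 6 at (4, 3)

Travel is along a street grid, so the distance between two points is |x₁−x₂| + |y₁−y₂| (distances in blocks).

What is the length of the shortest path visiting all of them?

62 blocks — the minimum one-way total.

There are 6! = 720 possible orderings.
Base - stop 1 - stop 2 - stop 3 - stop 4 - stop 5 - stop 6: 20+23+16+22+19+17 = 117
Base - stop 1 - stop 2 - stop 3 - stop 4 - stop 6 - stop 5: 20+23+16+22+4+17 = 102
Base - stop 1 - stop 2 - stop 3 - stop 5 - stop 4 - stop 6: 20+23+16+13+19+4 = 95
Base - stop 1 - stop 2 - stop 3 - stop 5 - stop 6 - stop 4: 20+23+16+13+17+4 = 93
Base - stop 1 - stop 2 - stop 3 - stop 6 - stop 4 - stop 5: 20+23+16+26+4+19 = 108
Base - stop 1 - stop 2 - stop 3 - stop 6 - stop 5 - stop 4: 20+23+16+26+17+19 = 121
Base - stop 1 - stop 2 - stop 4 - stop 3 - stop 5 - stop 6: 20+23+24+22+13+17 = 119
Base - stop 1 - stop 2 - stop 4 - stop 3 - stop 6 - stop 5: 20+23+24+22+26+17 = 132
… (712 more)
Base - stop 4 - stop 6 - stop 5 - stop 2 - stop 3 - stop 1: 11+4+17+5+16+9 = 62  ← best
The minimum is 62.
One shortest path: Base → stop 4 → stop 6 → stop 5 → stop 2 → stop 3 → stop 1.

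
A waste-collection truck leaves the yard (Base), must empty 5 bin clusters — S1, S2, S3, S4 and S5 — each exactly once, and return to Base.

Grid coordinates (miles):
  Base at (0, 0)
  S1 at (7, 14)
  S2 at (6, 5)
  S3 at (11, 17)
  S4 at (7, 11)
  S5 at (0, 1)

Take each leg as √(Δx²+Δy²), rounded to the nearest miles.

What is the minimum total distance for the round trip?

42 miles — the shortest possible round trip.

With 5 stops there are 5!/2 = 60 distinct round trips (a route and its reverse cost the same).
Base→S1→S2→S3→S4→S5→Base: 16+9+13+7+12+1 = 58
Base→S1→S2→S3→S5→S4→Base: 16+9+13+19+12+13 = 82
Base→S1→S2→S4→S3→S5→Base: 16+9+6+7+19+1 = 58
Base→S1→S2→S4→S5→S3→Base: 16+9+6+12+19+20 = 82
Base→S1→S2→S5→S3→S4→Base: 16+9+7+19+7+13 = 71
Base→S1→S2→S5→S4→S3→Base: 16+9+7+12+7+20 = 71
Base→S1→S3→S2→S4→S5→Base: 16+5+13+6+12+1 = 53
Base→S1→S3→S2→S5→S4→Base: 16+5+13+7+12+13 = 66
Base→S1→S3→S4→S2→S5→Base: 16+5+7+6+7+1 = 42
Base→S1→S3→S4→S5→S2→Base: 16+5+7+12+7+8 = 55
Base→S1→S3→S5→S2→S4→Base: 16+5+19+7+6+13 = 66
Base→S1→S3→S5→S4→S2→Base: 16+5+19+12+6+8 = 66
Base→S1→S4→S2→S3→S5→Base: 16+3+6+13+19+1 = 58
Base→S1→S4→S2→S5→S3→Base: 16+3+6+7+19+20 = 71
… (46 more)
The minimum is 42.
One optimal route: Base → S1 → S3 → S4 → S2 → S5 → Base (or its reverse).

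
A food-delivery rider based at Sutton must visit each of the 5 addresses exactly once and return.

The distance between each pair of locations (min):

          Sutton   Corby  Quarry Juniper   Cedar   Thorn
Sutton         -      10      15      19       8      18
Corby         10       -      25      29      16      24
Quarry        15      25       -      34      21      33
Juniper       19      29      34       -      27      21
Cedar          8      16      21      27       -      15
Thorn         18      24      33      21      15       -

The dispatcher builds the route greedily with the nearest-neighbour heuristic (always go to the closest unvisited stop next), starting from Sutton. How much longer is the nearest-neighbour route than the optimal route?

The nearest-neighbour route is 2 min longer than optimal.

From Sutton: Cedar=8, Corby=10, Quarry=15, Thorn=18, Juniper=19 → choose Cedar (8).
From Cedar: Thorn=15, Corby=16, Quarry=21, Juniper=27 → choose Thorn (15).
From Thorn: Juniper=21, Corby=24, Quarry=33 → choose Juniper (21).
From Juniper: Corby=29, Quarry=34 → choose Corby (29).
From Corby: Quarry=25 → choose Quarry (25).
NN route Sutton → Cedar → Thorn → Juniper → Corby → Quarry → Sutton costs 113.
Optimal: Sutton → Corby → Quarry → Cedar → Thorn → Juniper → Sutton costs 111 (by enumerating all 60 distinct tours).
Excess = 113 − 111 = 2.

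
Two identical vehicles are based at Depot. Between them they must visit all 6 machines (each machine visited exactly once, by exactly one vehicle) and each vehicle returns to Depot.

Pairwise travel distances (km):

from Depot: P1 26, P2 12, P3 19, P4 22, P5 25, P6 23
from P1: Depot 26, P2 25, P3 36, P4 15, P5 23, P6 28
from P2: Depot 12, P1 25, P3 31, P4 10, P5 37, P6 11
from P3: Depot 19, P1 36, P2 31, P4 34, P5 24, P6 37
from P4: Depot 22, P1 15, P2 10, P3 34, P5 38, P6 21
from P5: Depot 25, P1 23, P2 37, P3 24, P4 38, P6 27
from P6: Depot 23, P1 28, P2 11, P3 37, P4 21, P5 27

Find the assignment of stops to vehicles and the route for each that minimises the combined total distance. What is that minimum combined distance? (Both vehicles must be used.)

145 km — the smallest possible combined total.

There are 2^5 − 1 = 31 ways to divide the 6 stops into two non-empty groups. For each, the best each vehicle can do is its own shortest tour through its group:
  {P1} + {P2, P3, P4, P5, P6}: 52 + 113 = 165
  {P2} + {P1, P3, P4, P5, P6}: 24 + 125 = 149
  {P1, P2} + {P3, P4, P5, P6}: 63 + 113 = 176
  {P3} + {P1, P2, P4, P5, P6}: 38 + 107 = 145
  {P1, P3} + {P2, P4, P5, P6}: 81 + 95 = 176
  {P2, P3} + {P1, P4, P5, P6}: 62 + 107 = 169
  … (31 splits in total)
Best: vehicle 1 Depot → P3 → Depot = 38; vehicle 2 Depot → P2 → P6 → P4 → P1 → P5 → Depot = 107; combined 145.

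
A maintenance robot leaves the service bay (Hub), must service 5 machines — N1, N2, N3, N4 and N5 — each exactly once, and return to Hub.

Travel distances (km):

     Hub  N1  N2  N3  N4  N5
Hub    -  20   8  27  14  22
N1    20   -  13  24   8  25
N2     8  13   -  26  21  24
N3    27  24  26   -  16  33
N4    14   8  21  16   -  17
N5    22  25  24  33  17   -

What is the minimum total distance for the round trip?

Hub-N1-N2-N3-N4-N5-Hub: 20+13+26+16+17+22 = 114
Hub-N1-N2-N3-N5-N4-Hub: 20+13+26+33+17+14 = 123
Hub-N1-N2-N4-N3-N5-Hub: 20+13+21+16+33+22 = 125
Hub-N1-N2-N4-N5-N3-Hub: 20+13+21+17+33+27 = 131
Hub-N1-N2-N5-N3-N4-Hub: 20+13+24+33+16+14 = 120
Hub-N1-N2-N5-N4-N3-Hub: 20+13+24+17+16+27 = 117
Hub-N1-N3-N2-N4-N5-Hub: 20+24+26+21+17+22 = 130
Hub-N1-N3-N2-N5-N4-Hub: 20+24+26+24+17+14 = 125
Hub-N1-N3-N4-N2-N5-Hub: 20+24+16+21+24+22 = 127
Hub-N1-N3-N4-N5-N2-Hub: 20+24+16+17+24+8 = 109
Hub-N1-N3-N5-N2-N4-Hub: 20+24+33+24+21+14 = 136
Hub-N1-N3-N5-N4-N2-Hub: 20+24+33+17+21+8 = 123
Hub-N1-N4-N2-N3-N5-Hub: 20+8+21+26+33+22 = 130
Hub-N1-N4-N2-N5-N3-Hub: 20+8+21+24+33+27 = 133
… (46 more)
Hub-N2-N1-N3-N4-N5-Hub: 8+13+24+16+17+22 = 100  ← best
The minimum is 100.
One optimal route: Hub → N2 → N1 → N3 → N4 → N5 → Hub (or its reverse).

Minimum total distance: 100 km.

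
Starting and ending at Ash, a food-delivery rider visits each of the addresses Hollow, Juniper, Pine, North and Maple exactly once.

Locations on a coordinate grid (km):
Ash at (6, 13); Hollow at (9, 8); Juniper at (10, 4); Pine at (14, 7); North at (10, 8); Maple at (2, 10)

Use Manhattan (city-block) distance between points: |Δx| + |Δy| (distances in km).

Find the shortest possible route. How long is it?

Minimum total distance: 42 km.

There are 60 distinct closed tours to check (reversals are equivalent).
Ash-Hollow-Juniper-Pine-North-Maple-Ash: 8+5+7+5+10+7 = 42
Ash-Hollow-Juniper-Pine-Maple-North-Ash: 8+5+7+15+10+9 = 54
Ash-Hollow-Juniper-North-Pine-Maple-Ash: 8+5+4+5+15+7 = 44
Ash-Hollow-Juniper-North-Maple-Pine-Ash: 8+5+4+10+15+14 = 56
Ash-Hollow-Juniper-Maple-Pine-North-Ash: 8+5+14+15+5+9 = 56
Ash-Hollow-Juniper-Maple-North-Pine-Ash: 8+5+14+10+5+14 = 56
Ash-Hollow-Pine-Juniper-North-Maple-Ash: 8+6+7+4+10+7 = 42
Ash-Hollow-Pine-Juniper-Maple-North-Ash: 8+6+7+14+10+9 = 54
Ash-Hollow-Pine-North-Juniper-Maple-Ash: 8+6+5+4+14+7 = 44
Ash-Hollow-Pine-North-Maple-Juniper-Ash: 8+6+5+10+14+13 = 56
Ash-Hollow-Pine-Maple-Juniper-North-Ash: 8+6+15+14+4+9 = 56
Ash-Hollow-Pine-Maple-North-Juniper-Ash: 8+6+15+10+4+13 = 56
Ash-Hollow-North-Juniper-Pine-Maple-Ash: 8+1+4+7+15+7 = 42
Ash-Hollow-North-Juniper-Maple-Pine-Ash: 8+1+4+14+15+14 = 56
… (46 more)
The minimum is 42.
One optimal route: Ash → Hollow → Juniper → Pine → North → Maple → Ash (or its reverse).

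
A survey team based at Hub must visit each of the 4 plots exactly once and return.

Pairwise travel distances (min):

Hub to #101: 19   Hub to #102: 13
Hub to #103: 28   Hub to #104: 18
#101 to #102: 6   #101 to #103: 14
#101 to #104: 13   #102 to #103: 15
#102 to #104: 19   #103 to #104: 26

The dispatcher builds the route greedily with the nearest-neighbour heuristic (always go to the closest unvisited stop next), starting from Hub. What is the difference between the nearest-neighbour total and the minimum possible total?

Excess over optimum: 13 min.

Hub: #102=13, #104=18, #101=19, #103=28 ⇒ #102
#102: #101=6, #103=15, #104=19 ⇒ #101
#101: #104=13, #103=14 ⇒ #104
#104: #103=26 ⇒ #103
NN route Hub → #102 → #101 → #104 → #103 → Hub costs 86.
Optimal: Hub → #102 → #103 → #101 → #104 → Hub costs 73 (by enumerating all 12 distinct tours).
Excess = 86 − 73 = 13.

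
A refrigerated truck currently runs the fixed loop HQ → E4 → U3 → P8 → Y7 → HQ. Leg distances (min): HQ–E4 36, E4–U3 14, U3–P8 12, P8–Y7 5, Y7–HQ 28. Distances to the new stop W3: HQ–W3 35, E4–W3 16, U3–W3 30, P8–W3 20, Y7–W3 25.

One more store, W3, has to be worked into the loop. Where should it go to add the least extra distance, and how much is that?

+15 min — insert W3 between HQ and E4.

Insertion cost between consecutive stops i–j is d(i,W3) + d(W3,j) − d(i,j):
  between HQ and E4: 35 + 16 − 36 = 15
  between E4 and U3: 16 + 30 − 14 = 32
  between U3 and P8: 30 + 20 − 12 = 38
  between P8 and Y7: 20 + 25 − 5 = 40
  between Y7 and HQ: 25 + 35 − 28 = 32
Cheapest insertion is between HQ and E4, adding 15.
New total = 95 + 15 = 110.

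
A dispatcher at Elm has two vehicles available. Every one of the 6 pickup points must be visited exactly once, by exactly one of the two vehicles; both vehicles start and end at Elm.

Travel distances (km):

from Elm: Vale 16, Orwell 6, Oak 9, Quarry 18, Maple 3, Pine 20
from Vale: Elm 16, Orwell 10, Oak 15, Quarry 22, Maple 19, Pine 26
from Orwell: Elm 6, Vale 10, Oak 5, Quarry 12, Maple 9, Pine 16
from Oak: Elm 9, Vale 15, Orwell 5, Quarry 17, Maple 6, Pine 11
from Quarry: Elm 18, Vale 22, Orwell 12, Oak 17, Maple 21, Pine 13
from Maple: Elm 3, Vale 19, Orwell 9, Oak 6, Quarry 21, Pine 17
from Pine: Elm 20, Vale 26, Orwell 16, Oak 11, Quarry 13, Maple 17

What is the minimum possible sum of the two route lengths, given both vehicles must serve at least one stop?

Minimum combined distance: 77 km.

Try each way of splitting the stops between the two vehicles (each non-empty) and, for each split, find the best tour for each vehicle:
  {Vale} + {Orwell, Oak, Quarry, Maple, Pine}: 32 + 51 = 83
  {Orwell} + {Vale, Oak, Quarry, Maple, Pine}: 12 + 71 = 83
  {Vale, Orwell} + {Oak, Quarry, Maple, Pine}: 32 + 51 = 83
  {Oak} + {Vale, Orwell, Quarry, Maple, Pine}: 18 + 71 = 89
  {Vale, Oak} + {Orwell, Quarry, Maple, Pine}: 40 + 51 = 91
  {Orwell, Oak} + {Vale, Quarry, Maple, Pine}: 20 + 71 = 91
  … (31 splits in total)
  {Maple} + {Vale, Orwell, Oak, Quarry, Pine}: 6 + 71 = 77  ← best
Best: vehicle 1 Elm → Maple → Elm = 6; vehicle 2 Elm → Vale → Orwell → Quarry → Pine → Oak → Elm = 71; combined 77.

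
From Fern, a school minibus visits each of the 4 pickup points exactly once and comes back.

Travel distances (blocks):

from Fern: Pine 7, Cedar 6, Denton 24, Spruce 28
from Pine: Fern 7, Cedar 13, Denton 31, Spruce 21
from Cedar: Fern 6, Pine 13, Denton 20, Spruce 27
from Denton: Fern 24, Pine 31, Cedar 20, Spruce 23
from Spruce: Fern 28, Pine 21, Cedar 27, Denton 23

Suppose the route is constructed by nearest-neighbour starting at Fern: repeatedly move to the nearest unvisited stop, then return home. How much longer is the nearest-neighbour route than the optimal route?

10 blocks longer than the optimal tour.

From Fern: Cedar=6, Pine=7, Denton=24, Spruce=28 → choose Cedar (6).
From Cedar: Pine=13, Denton=20, Spruce=27 → choose Pine (13).
From Pine: Spruce=21, Denton=31 → choose Spruce (21).
From Spruce: Denton=23 → choose Denton (23).
NN route Fern → Cedar → Pine → Spruce → Denton → Fern costs 87.
Optimal: Fern → Pine → Spruce → Denton → Cedar → Fern costs 77 (by enumerating all 12 distinct tours).
Excess = 87 − 77 = 10.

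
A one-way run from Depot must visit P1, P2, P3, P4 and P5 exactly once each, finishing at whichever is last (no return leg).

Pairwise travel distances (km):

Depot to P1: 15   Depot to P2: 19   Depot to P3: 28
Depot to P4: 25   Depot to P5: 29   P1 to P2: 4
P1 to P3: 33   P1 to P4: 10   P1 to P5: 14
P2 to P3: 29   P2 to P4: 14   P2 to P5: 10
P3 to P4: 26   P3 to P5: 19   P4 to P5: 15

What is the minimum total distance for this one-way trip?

Shortest open route: 67 km.

There are 5! = 120 possible orderings.
Depot - P1 - P2 - P3 - P4 - P5: 15+4+29+26+15 = 89
Depot - P1 - P2 - P3 - P5 - P4: 15+4+29+19+15 = 82
Depot - P1 - P2 - P4 - P3 - P5: 15+4+14+26+19 = 78
Depot - P1 - P2 - P4 - P5 - P3: 15+4+14+15+19 = 67
Depot - P1 - P2 - P5 - P3 - P4: 15+4+10+19+26 = 74
Depot - P1 - P2 - P5 - P4 - P3: 15+4+10+15+26 = 70
Depot - P1 - P3 - P2 - P4 - P5: 15+33+29+14+15 = 106
Depot - P1 - P3 - P2 - P5 - P4: 15+33+29+10+15 = 102
Depot - P1 - P3 - P4 - P2 - P5: 15+33+26+14+10 = 98
Depot - P1 - P3 - P4 - P5 - P2: 15+33+26+15+10 = 99
Depot - P1 - P3 - P5 - P2 - P4: 15+33+19+10+14 = 91
Depot - P1 - P3 - P5 - P4 - P2: 15+33+19+15+14 = 96
Depot - P1 - P4 - P2 - P3 - P5: 15+10+14+29+19 = 87
Depot - P1 - P4 - P2 - P5 - P3: 15+10+14+10+19 = 68
… (106 more)
The minimum is 67.
One shortest path: Depot → P1 → P2 → P4 → P5 → P3.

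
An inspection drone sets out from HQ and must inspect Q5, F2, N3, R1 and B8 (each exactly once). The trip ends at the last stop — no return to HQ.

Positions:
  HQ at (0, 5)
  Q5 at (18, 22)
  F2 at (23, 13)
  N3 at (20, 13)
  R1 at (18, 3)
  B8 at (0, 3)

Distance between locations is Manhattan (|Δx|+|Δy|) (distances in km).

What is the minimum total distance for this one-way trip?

Shortest open route: 49 km.

There are 5! = 120 possible orderings.
HQ→Q5→F2→N3→R1→B8: 35+14+3+12+18 = 82
HQ→Q5→F2→N3→B8→R1: 35+14+3+30+18 = 100
HQ→Q5→F2→R1→N3→B8: 35+14+15+12+30 = 106
HQ→Q5→F2→R1→B8→N3: 35+14+15+18+30 = 112
HQ→Q5→F2→B8→N3→R1: 35+14+33+30+12 = 124
HQ→Q5→F2→B8→R1→N3: 35+14+33+18+12 = 112
HQ→Q5→N3→F2→R1→B8: 35+11+3+15+18 = 82
HQ→Q5→N3→F2→B8→R1: 35+11+3+33+18 = 100
HQ→Q5→N3→R1→F2→B8: 35+11+12+15+33 = 106
HQ→Q5→N3→R1→B8→F2: 35+11+12+18+33 = 109
HQ→Q5→N3→B8→F2→R1: 35+11+30+33+15 = 124
HQ→Q5→N3→B8→R1→F2: 35+11+30+18+15 = 109
HQ→Q5→R1→F2→N3→B8: 35+19+15+3+30 = 102
HQ→Q5→R1→F2→B8→N3: 35+19+15+33+30 = 132
… (106 more)
HQ→B8→R1→F2→N3→Q5: 2+18+15+3+11 = 49  ← best
The minimum is 49.
One shortest path: HQ → B8 → R1 → F2 → N3 → Q5.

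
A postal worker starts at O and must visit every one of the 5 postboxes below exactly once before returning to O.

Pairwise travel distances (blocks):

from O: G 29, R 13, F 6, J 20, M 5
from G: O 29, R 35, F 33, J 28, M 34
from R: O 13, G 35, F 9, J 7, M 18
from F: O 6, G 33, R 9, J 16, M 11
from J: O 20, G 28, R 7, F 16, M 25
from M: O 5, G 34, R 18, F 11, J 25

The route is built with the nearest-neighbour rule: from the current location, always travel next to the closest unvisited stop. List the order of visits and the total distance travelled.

At O the remaining stops are M 5, F 6, R 13, J 20, G 29; go to M.
At M the remaining stops are F 11, R 18, J 25, G 34; go to F.
At F the remaining stops are R 9, J 16, G 33; go to R.
At R the remaining stops are J 7, G 35; go to J.
At J the remaining stops are G 28; go to G.
Return G→O: 29.
Total = 5 + 11 + 9 + 7 + 28 + 29 = 89.

89 blocks along O → M → F → R → J → G → O.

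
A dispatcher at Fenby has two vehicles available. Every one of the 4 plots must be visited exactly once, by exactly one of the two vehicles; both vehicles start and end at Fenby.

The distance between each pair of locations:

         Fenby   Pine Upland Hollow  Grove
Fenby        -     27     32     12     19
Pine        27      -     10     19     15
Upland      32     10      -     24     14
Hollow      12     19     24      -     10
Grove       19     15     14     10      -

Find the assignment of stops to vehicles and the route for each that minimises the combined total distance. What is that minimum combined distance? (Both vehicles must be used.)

94 — the smallest possible combined total.

Try each way of splitting the stops between the two vehicles (each non-empty) and, for each split, find the best tour for each vehicle:
  {Pine} + {Upland, Hollow, Grove}: 54 + 68 = 122
  {Upland} + {Pine, Hollow, Grove}: 64 + 64 = 128
  {Pine, Upland} + {Hollow, Grove}: 69 + 41 = 110
  {Hollow} + {Pine, Upland, Grove}: 24 + 70 = 94
  {Pine, Hollow} + {Upland, Grove}: 58 + 65 = 123
  {Upland, Hollow} + {Pine, Grove}: 68 + 61 = 129
  … (7 splits in total)
Best: vehicle 1 Fenby → Hollow → Fenby = 24; vehicle 2 Fenby → Pine → Upland → Grove → Fenby = 70; combined 94.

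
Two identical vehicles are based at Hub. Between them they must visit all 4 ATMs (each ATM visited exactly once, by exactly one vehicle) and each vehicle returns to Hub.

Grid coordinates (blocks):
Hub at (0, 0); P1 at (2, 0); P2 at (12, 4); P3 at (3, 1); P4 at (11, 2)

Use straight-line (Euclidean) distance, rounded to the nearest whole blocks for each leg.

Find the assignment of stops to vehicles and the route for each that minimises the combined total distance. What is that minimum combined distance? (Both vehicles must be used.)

Minimum combined distance: 29 blocks.

Try each way of splitting the stops between the two vehicles (each non-empty) and, for each split, find the best tour for each vehicle:
  {P1} + {P2, P3, P4}: 4 + 25 = 29
  {P2} + {P1, P3, P4}: 26 + 22 = 48
  {P1, P2} + {P3, P4}: 26 + 22 = 48
  {P3} + {P1, P2, P4}: 6 + 26 = 32
  {P1, P3} + {P2, P4}: 6 + 26 = 32
  {P2, P3} + {P1, P4}: 25 + 22 = 47
  … (7 splits in total)
Best: vehicle 1 Hub → P1 → Hub = 4; vehicle 2 Hub → P3 → P2 → P4 → Hub = 25; combined 29.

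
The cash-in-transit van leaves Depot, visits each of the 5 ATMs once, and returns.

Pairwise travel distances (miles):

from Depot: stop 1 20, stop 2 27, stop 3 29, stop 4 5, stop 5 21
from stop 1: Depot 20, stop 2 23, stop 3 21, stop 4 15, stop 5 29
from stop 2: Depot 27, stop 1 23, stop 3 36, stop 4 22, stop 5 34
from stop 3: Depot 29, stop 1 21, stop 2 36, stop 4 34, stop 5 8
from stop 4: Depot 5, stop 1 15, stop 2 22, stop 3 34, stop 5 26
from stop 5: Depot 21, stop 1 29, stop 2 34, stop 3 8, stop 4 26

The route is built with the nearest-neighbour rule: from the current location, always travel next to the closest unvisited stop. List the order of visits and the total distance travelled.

Nearest-neighbour total = 110 miles; route Depot → stop 4 → stop 1 → stop 3 → stop 5 → stop 2 → Depot.

Depot → [stop 4:5 / stop 1:20 / stop 5:21 / stop 2:27 / stop 3:29] → stop 4 (5)
stop 4 → [stop 1:15 / stop 2:22 / stop 5:26 / stop 3:34] → stop 1 (15)
stop 1 → [stop 3:21 / stop 2:23 / stop 5:29] → stop 3 (21)
stop 3 → [stop 5:8 / stop 2:36] → stop 5 (8)
stop 5 → [stop 2:34] → stop 2 (34)
Return stop 2→Depot: 27.
Total = 5 + 15 + 21 + 8 + 34 + 27 = 110.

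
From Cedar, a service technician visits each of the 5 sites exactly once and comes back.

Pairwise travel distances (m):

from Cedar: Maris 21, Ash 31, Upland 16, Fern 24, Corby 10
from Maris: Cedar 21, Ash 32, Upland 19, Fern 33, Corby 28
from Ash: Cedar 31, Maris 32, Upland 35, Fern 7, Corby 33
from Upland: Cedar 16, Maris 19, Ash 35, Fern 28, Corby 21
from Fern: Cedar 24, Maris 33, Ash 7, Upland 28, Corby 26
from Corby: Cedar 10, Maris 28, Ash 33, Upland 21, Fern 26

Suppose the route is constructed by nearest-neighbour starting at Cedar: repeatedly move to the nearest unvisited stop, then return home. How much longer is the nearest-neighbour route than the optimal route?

From Cedar: Corby=10, Upland=16, Maris=21, Fern=24, Ash=31 → choose Corby (10).
From Corby: Upland=21, Fern=26, Maris=28, Ash=33 → choose Upland (21).
From Upland: Maris=19, Fern=28, Ash=35 → choose Maris (19).
From Maris: Ash=32, Fern=33 → choose Ash (32).
From Ash: Fern=7 → choose Fern (7).
NN route Cedar → Corby → Upland → Maris → Ash → Fern → Cedar costs 113.
Optimal: Cedar → Upland → Maris → Ash → Fern → Corby → Cedar costs 110 (by enumerating all 60 distinct tours).
Excess = 113 − 110 = 3.

3 m longer than the optimal tour.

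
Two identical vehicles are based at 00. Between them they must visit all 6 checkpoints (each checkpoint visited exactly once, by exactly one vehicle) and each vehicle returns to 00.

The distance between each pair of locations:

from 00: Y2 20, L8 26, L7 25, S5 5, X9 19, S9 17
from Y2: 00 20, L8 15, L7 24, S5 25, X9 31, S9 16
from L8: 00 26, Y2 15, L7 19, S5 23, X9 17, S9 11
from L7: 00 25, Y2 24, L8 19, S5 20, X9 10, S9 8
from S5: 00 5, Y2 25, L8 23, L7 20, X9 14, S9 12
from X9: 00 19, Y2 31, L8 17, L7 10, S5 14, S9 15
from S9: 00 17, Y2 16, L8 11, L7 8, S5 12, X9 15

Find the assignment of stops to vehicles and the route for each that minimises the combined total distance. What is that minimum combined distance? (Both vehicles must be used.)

Try each way of splitting the stops between the two vehicles (each non-empty) and, for each split, find the best tour for each vehicle:
  {Y2} + {L8, L7, S5, X9, S9}: 40 + 74 = 114
  {L8} + {Y2, L7, S5, X9, S9}: 52 + 73 = 125
  {Y2, L8} + {L7, S5, X9, S9}: 61 + 54 = 115
  {L7} + {Y2, L8, S5, X9, S9}: 50 + 80 = 130
  {Y2, L7} + {L8, S5, X9, S9}: 69 + 64 = 133
  {L8, L7} + {Y2, S5, X9, S9}: 70 + 70 = 140
  … (31 splits in total)
  {S5} + {Y2, L8, L7, X9, S9}: 10 + 83 = 93  ← best
Best: vehicle 1 00 → S5 → 00 = 10; vehicle 2 00 → Y2 → L8 → S9 → L7 → X9 → 00 = 83; combined 93.

93 — the smallest possible combined total.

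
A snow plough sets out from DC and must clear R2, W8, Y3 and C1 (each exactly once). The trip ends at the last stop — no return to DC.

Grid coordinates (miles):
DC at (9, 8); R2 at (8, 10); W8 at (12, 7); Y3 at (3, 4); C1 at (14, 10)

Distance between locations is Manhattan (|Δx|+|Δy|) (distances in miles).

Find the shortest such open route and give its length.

There are 4! = 24 possible orderings.
DC→R2→W8→Y3→C1: 3+7+12+17 = 39
DC→R2→W8→C1→Y3: 3+7+5+17 = 32
DC→R2→Y3→W8→C1: 3+11+12+5 = 31
DC→R2→Y3→C1→W8: 3+11+17+5 = 36
DC→R2→C1→W8→Y3: 3+6+5+12 = 26
DC→R2→C1→Y3→W8: 3+6+17+12 = 38
DC→W8→R2→Y3→C1: 4+7+11+17 = 39
DC→W8→R2→C1→Y3: 4+7+6+17 = 34
DC→W8→Y3→R2→C1: 4+12+11+6 = 33
DC→W8→Y3→C1→R2: 4+12+17+6 = 39
DC→W8→C1→R2→Y3: 4+5+6+11 = 26
DC→W8→C1→Y3→R2: 4+5+17+11 = 37
DC→Y3→R2→W8→C1: 10+11+7+5 = 33
DC→Y3→R2→C1→W8: 10+11+6+5 = 32
… (10 more)
The minimum is 26.
One shortest path: DC → R2 → C1 → W8 → Y3.

Shortest open route: 26 miles.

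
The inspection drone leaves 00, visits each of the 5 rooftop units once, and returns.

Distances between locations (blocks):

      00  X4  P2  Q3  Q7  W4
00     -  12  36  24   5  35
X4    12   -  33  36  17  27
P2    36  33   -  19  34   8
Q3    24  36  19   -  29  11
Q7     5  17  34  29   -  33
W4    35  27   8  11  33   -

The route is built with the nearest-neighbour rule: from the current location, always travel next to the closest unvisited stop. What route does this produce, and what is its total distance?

From 00: distances to unvisited — Q7=5, X4=12, Q3=24, W4=35, P2=36. Nearest is Q7 (5).
From Q7: distances to unvisited — X4=17, Q3=29, W4=33, P2=34. Nearest is X4 (17).
From X4: distances to unvisited — W4=27, P2=33, Q3=36. Nearest is W4 (27).
From W4: distances to unvisited — P2=8, Q3=11. Nearest is P2 (8).
From P2: distances to unvisited — Q3=19. Nearest is Q3 (19).
Return Q3→00: 24.
Total = 5 + 17 + 27 + 8 + 19 + 24 = 100.

Total distance 100 blocks via the nearest-neighbour route 00 → Q7 → X4 → W4 → P2 → Q3 → 00.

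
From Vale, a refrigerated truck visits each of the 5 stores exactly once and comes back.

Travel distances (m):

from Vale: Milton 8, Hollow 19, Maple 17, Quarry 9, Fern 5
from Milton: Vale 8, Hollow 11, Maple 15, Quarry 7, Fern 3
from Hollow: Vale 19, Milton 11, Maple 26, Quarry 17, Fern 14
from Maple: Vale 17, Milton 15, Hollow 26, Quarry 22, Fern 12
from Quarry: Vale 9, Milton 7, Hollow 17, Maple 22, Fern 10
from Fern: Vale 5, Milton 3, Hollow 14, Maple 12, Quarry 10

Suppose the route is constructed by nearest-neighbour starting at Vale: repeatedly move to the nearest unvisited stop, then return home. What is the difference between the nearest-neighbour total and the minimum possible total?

Excess over optimum: 6 m.

From Vale: Fern=5, Milton=8, Quarry=9, Maple=17, Hollow=19 → choose Fern (5).
From Fern: Milton=3, Quarry=10, Maple=12, Hollow=14 → choose Milton (3).
From Milton: Quarry=7, Hollow=11, Maple=15 → choose Quarry (7).
From Quarry: Hollow=17, Maple=22 → choose Hollow (17).
From Hollow: Maple=26 → choose Maple (26).
NN route Vale → Fern → Milton → Quarry → Hollow → Maple → Vale costs 75.
Optimal: Vale → Maple → Fern → Milton → Hollow → Quarry → Vale costs 69 (by enumerating all 60 distinct tours).
Excess = 75 − 69 = 6.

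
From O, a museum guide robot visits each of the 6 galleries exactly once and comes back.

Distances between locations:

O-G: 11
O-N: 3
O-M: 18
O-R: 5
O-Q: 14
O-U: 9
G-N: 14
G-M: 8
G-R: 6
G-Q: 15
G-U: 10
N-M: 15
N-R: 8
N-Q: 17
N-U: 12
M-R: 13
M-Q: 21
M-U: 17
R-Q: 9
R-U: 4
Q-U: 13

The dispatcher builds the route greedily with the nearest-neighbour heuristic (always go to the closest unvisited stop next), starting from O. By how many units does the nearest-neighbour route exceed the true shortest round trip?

5 longer than the optimal tour.

O: N=3, R=5, U=9, G=11, Q=14, M=18 ⇒ N
N: R=8, U=12, G=14, M=15, Q=17 ⇒ R
R: U=4, G=6, Q=9, M=13 ⇒ U
U: G=10, Q=13, M=17 ⇒ G
G: M=8, Q=15 ⇒ M
M: Q=21 ⇒ Q
NN route O → N → R → U → G → M → Q → O costs 68.
Optimal: O → N → M → G → R → Q → U → O costs 63 (by enumerating all 360 distinct tours).
Excess = 68 − 63 = 5.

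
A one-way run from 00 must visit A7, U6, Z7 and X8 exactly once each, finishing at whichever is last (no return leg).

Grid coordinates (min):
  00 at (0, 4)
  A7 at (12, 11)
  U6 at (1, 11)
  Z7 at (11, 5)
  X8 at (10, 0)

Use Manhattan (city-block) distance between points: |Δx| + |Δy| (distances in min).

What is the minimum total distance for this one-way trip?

32 min — the minimum one-way total.

There are 4! = 24 possible orderings.
00→A7→U6→Z7→X8: 19+11+16+6 = 52
00→A7→U6→X8→Z7: 19+11+20+6 = 56
00→A7→Z7→U6→X8: 19+7+16+20 = 62
00→A7→Z7→X8→U6: 19+7+6+20 = 52
00→A7→X8→U6→Z7: 19+13+20+16 = 68
00→A7→X8→Z7→U6: 19+13+6+16 = 54
00→U6→A7→Z7→X8: 8+11+7+6 = 32
00→U6→A7→X8→Z7: 8+11+13+6 = 38
00→U6→Z7→A7→X8: 8+16+7+13 = 44
00→U6→Z7→X8→A7: 8+16+6+13 = 43
00→U6→X8→A7→Z7: 8+20+13+7 = 48
00→U6→X8→Z7→A7: 8+20+6+7 = 41
00→Z7→A7→U6→X8: 12+7+11+20 = 50
00→Z7→A7→X8→U6: 12+7+13+20 = 52
… (10 more)
The minimum is 32.
One shortest path: 00 → U6 → A7 → Z7 → X8.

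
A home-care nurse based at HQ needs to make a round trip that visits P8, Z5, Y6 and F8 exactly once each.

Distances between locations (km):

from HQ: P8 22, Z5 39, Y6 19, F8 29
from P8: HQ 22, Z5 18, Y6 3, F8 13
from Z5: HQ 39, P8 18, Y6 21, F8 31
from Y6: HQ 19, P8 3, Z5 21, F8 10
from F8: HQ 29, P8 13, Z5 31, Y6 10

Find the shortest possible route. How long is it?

HQ-P8-Z5-Y6-F8-HQ: 22+18+21+10+29 = 100
HQ-P8-Z5-F8-Y6-HQ: 22+18+31+10+19 = 100
HQ-P8-Y6-Z5-F8-HQ: 22+3+21+31+29 = 106
HQ-P8-Y6-F8-Z5-HQ: 22+3+10+31+39 = 105
HQ-P8-F8-Z5-Y6-HQ: 22+13+31+21+19 = 106
HQ-P8-F8-Y6-Z5-HQ: 22+13+10+21+39 = 105
HQ-Z5-P8-Y6-F8-HQ: 39+18+3+10+29 = 99
HQ-Z5-P8-F8-Y6-HQ: 39+18+13+10+19 = 99
HQ-Z5-Y6-P8-F8-HQ: 39+21+3+13+29 = 105
HQ-Z5-F8-P8-Y6-HQ: 39+31+13+3+19 = 105
HQ-Y6-P8-Z5-F8-HQ: 19+3+18+31+29 = 100
HQ-Y6-Z5-P8-F8-HQ: 19+21+18+13+29 = 100
The minimum is 99.
One optimal route: HQ → Z5 → P8 → Y6 → F8 → HQ (or its reverse).

Shortest round trip = 99 km.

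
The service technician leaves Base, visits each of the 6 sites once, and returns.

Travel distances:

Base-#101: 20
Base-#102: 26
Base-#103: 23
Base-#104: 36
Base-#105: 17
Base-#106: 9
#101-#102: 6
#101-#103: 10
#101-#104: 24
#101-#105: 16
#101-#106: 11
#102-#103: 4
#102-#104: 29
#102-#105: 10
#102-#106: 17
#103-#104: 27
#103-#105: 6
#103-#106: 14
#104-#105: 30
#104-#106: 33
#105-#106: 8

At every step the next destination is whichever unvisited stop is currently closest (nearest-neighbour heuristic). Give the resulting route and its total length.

93 along Base → #106 → #105 → #103 → #102 → #101 → #104 → Base.

From Base: distances to unvisited — #106=9, #105=17, #101=20, #103=23, #102=26, #104=36. Nearest is #106 (9).
From #106: distances to unvisited — #105=8, #101=11, #103=14, #102=17, #104=33. Nearest is #105 (8).
From #105: distances to unvisited — #103=6, #102=10, #101=16, #104=30. Nearest is #103 (6).
From #103: distances to unvisited — #102=4, #101=10, #104=27. Nearest is #102 (4).
From #102: distances to unvisited — #101=6, #104=29. Nearest is #101 (6).
From #101: distances to unvisited — #104=24. Nearest is #104 (24).
Return #104→Base: 36.
Total = 9 + 8 + 6 + 4 + 6 + 24 + 36 = 93.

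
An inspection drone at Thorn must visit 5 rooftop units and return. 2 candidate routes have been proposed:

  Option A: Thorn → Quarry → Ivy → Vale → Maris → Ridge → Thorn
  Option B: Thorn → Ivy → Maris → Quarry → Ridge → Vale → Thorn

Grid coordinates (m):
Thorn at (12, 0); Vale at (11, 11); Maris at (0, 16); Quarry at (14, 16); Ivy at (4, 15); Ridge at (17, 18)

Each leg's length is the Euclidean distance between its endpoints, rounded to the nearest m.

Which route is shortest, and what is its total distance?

Option A: 16 + 10 + 8 + 12 + 17 + 19 = 82
Option B: 17 + 4 + 14 + 4 + 9 + 11 = 59

59 m — Option B is the shortest.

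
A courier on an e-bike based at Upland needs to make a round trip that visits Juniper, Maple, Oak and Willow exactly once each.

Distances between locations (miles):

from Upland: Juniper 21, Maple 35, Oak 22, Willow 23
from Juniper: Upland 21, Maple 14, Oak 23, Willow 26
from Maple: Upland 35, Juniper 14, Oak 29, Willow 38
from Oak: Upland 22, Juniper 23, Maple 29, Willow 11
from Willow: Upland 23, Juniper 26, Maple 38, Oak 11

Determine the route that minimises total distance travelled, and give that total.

98 miles — the shortest possible round trip.

Upland - Juniper - Maple - Oak - Willow - Upland: 21+14+29+11+23 = 98
Upland - Juniper - Maple - Willow - Oak - Upland: 21+14+38+11+22 = 106
Upland - Juniper - Oak - Maple - Willow - Upland: 21+23+29+38+23 = 134
Upland - Juniper - Oak - Willow - Maple - Upland: 21+23+11+38+35 = 128
Upland - Juniper - Willow - Maple - Oak - Upland: 21+26+38+29+22 = 136
Upland - Juniper - Willow - Oak - Maple - Upland: 21+26+11+29+35 = 122
Upland - Maple - Juniper - Oak - Willow - Upland: 35+14+23+11+23 = 106
Upland - Maple - Juniper - Willow - Oak - Upland: 35+14+26+11+22 = 108
Upland - Maple - Oak - Juniper - Willow - Upland: 35+29+23+26+23 = 136
Upland - Maple - Willow - Juniper - Oak - Upland: 35+38+26+23+22 = 144
Upland - Oak - Juniper - Maple - Willow - Upland: 22+23+14+38+23 = 120
Upland - Oak - Maple - Juniper - Willow - Upland: 22+29+14+26+23 = 114
The minimum is 98.
One optimal route: Upland → Juniper → Maple → Oak → Willow → Upland (or its reverse).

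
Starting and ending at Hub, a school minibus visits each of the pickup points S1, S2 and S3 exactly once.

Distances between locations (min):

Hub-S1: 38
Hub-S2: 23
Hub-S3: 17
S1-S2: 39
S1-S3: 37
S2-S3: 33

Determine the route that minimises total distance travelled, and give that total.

116 min — the shortest possible round trip.

Hub→S1→S2→S3→Hub: 38+39+33+17 = 127
Hub→S1→S3→S2→Hub: 38+37+33+23 = 131
Hub→S2→S1→S3→Hub: 23+39+37+17 = 116
The minimum is 116.
One optimal route: Hub → S2 → S1 → S3 → Hub (or its reverse).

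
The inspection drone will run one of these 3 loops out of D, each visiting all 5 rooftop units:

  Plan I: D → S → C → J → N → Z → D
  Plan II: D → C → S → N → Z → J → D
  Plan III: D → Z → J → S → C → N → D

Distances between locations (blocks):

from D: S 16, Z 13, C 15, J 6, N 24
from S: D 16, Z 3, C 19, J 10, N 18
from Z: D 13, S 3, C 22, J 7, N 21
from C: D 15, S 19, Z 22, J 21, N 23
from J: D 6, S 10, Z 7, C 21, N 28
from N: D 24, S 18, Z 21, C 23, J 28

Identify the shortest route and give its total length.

86 blocks — Plan II is the shortest.

Plan I: 16 + 19 + 21 + 28 + 21 + 13 = 118
Plan II: 15 + 19 + 18 + 21 + 7 + 6 = 86
Plan III: 13 + 7 + 10 + 19 + 23 + 24 = 96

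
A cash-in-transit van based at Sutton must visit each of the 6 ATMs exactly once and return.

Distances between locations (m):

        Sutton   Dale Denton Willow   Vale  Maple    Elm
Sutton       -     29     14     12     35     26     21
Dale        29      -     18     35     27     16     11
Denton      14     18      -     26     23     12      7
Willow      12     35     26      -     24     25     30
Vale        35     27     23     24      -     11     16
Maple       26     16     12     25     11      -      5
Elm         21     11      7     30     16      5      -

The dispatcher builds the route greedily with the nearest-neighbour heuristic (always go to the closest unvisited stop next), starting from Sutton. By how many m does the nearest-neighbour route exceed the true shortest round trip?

Sutton: Willow=12, Denton=14, Elm=21, Maple=26, Dale=29, Vale=35 ⇒ Willow
Willow: Vale=24, Maple=25, Denton=26, Elm=30, Dale=35 ⇒ Vale
Vale: Maple=11, Elm=16, Denton=23, Dale=27 ⇒ Maple
Maple: Elm=5, Denton=12, Dale=16 ⇒ Elm
Elm: Denton=7, Dale=11 ⇒ Denton
Denton: Dale=18 ⇒ Dale
NN route Sutton → Willow → Vale → Maple → Elm → Denton → Dale → Sutton costs 106.
Optimal: Sutton → Denton → Dale → Elm → Maple → Vale → Willow → Sutton costs 95 (by enumerating all 360 distinct tours).
Excess = 106 − 95 = 11.

The nearest-neighbour route is 11 m longer than optimal.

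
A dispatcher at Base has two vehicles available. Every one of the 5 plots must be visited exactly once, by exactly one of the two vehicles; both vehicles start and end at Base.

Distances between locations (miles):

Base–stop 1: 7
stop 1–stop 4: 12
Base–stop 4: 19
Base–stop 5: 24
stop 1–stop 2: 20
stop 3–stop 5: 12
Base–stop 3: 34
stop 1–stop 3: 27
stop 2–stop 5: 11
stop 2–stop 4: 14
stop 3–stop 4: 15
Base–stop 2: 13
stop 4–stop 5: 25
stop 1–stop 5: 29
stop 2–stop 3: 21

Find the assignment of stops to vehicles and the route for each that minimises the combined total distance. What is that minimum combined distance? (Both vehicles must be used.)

84 miles — the smallest possible combined total.

Check every non-empty split of the stops between the two vehicles; for each half take its own optimal tour:
  {stop 1} + {stop 2, stop 3, stop 4, stop 5}: 14 + 70 = 84
  {stop 2} + {stop 1, stop 3, stop 4, stop 5}: 26 + 70 = 96
  {stop 1, stop 2} + {stop 3, stop 4, stop 5}: 40 + 70 = 110
  {stop 3} + {stop 1, stop 2, stop 4, stop 5}: 68 + 68 = 136
  {stop 1, stop 3} + {stop 2, stop 4, stop 5}: 68 + 68 = 136
  {stop 2, stop 3} + {stop 1, stop 4, stop 5}: 68 + 68 = 136
  … (15 splits in total)
Best: vehicle 1 Base → stop 1 → Base = 14; vehicle 2 Base → stop 2 → stop 5 → stop 3 → stop 4 → Base = 70; combined 84.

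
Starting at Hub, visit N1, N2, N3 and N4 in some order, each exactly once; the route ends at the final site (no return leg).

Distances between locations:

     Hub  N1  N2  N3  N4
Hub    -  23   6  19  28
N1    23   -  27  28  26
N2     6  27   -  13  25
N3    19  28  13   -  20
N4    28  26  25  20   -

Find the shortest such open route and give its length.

Minimum one-way distance = 65.

There are 4! = 24 possible orderings.
Hub→N1→N2→N3→N4: 23+27+13+20 = 83
Hub→N1→N2→N4→N3: 23+27+25+20 = 95
Hub→N1→N3→N2→N4: 23+28+13+25 = 89
Hub→N1→N3→N4→N2: 23+28+20+25 = 96
Hub→N1→N4→N2→N3: 23+26+25+13 = 87
Hub→N1→N4→N3→N2: 23+26+20+13 = 82
Hub→N2→N1→N3→N4: 6+27+28+20 = 81
Hub→N2→N1→N4→N3: 6+27+26+20 = 79
Hub→N2→N3→N1→N4: 6+13+28+26 = 73
Hub→N2→N3→N4→N1: 6+13+20+26 = 65
Hub→N2→N4→N1→N3: 6+25+26+28 = 85
Hub→N2→N4→N3→N1: 6+25+20+28 = 79
Hub→N3→N1→N2→N4: 19+28+27+25 = 99
Hub→N3→N1→N4→N2: 19+28+26+25 = 98
… (10 more)
The minimum is 65.
One shortest path: Hub → N2 → N3 → N4 → N1.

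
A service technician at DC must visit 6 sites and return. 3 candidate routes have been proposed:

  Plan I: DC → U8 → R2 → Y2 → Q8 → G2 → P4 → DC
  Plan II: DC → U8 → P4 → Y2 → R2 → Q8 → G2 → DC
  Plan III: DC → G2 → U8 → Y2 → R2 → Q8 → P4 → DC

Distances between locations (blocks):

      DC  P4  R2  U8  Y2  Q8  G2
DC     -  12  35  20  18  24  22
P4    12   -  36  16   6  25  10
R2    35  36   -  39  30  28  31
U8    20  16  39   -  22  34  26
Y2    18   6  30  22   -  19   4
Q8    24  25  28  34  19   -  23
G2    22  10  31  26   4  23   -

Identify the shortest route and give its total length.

145 blocks — Plan II is the shortest.

Plan I: 20 + 39 + 30 + 19 + 23 + 10 + 12 = 153
Plan II: 20 + 16 + 6 + 30 + 28 + 23 + 22 = 145
Plan III: 22 + 26 + 22 + 30 + 28 + 25 + 12 = 165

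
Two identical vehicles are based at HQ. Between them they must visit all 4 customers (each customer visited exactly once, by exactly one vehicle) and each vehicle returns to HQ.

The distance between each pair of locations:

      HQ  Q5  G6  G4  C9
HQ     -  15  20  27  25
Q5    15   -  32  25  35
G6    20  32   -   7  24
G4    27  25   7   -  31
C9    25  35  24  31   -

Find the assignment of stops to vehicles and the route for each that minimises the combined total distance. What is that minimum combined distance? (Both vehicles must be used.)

Try each way of splitting the stops between the two vehicles (each non-empty) and, for each split, find the best tour for each vehicle:
  {Q5} + {G6, G4, C9}: 30 + 83 = 113
  {G6} + {Q5, G4, C9}: 40 + 96 = 136
  {Q5, G6} + {G4, C9}: 67 + 83 = 150
  {G4} + {Q5, G6, C9}: 54 + 94 = 148
  {Q5, G4} + {G6, C9}: 67 + 69 = 136
  {G6, G4} + {Q5, C9}: 54 + 75 = 129
  … (7 splits in total)
Best: vehicle 1 HQ → Q5 → HQ = 30; vehicle 2 HQ → G6 → G4 → C9 → HQ = 83; combined 113.

113 — the smallest possible combined total.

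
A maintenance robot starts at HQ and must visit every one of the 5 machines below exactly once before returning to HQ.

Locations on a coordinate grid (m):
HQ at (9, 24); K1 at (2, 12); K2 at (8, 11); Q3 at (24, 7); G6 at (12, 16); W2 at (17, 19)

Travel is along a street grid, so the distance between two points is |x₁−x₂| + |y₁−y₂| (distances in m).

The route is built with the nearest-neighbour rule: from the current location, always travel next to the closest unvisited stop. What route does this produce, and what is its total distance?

Nearest-neighbour total = 102 m; route HQ → G6 → W2 → K2 → K1 → Q3 → HQ.

From HQ: distances to unvisited — G6=11, W2=13, K2=14, K1=19, Q3=32. Nearest is G6 (11).
From G6: distances to unvisited — W2=8, K2=9, K1=14, Q3=21. Nearest is W2 (8).
From W2: distances to unvisited — K2=17, Q3=19, K1=22. Nearest is K2 (17).
From K2: distances to unvisited — K1=7, Q3=20. Nearest is K1 (7).
From K1: distances to unvisited — Q3=27. Nearest is Q3 (27).
Return Q3→HQ: 32.
Total = 11 + 8 + 17 + 7 + 27 + 32 = 102.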